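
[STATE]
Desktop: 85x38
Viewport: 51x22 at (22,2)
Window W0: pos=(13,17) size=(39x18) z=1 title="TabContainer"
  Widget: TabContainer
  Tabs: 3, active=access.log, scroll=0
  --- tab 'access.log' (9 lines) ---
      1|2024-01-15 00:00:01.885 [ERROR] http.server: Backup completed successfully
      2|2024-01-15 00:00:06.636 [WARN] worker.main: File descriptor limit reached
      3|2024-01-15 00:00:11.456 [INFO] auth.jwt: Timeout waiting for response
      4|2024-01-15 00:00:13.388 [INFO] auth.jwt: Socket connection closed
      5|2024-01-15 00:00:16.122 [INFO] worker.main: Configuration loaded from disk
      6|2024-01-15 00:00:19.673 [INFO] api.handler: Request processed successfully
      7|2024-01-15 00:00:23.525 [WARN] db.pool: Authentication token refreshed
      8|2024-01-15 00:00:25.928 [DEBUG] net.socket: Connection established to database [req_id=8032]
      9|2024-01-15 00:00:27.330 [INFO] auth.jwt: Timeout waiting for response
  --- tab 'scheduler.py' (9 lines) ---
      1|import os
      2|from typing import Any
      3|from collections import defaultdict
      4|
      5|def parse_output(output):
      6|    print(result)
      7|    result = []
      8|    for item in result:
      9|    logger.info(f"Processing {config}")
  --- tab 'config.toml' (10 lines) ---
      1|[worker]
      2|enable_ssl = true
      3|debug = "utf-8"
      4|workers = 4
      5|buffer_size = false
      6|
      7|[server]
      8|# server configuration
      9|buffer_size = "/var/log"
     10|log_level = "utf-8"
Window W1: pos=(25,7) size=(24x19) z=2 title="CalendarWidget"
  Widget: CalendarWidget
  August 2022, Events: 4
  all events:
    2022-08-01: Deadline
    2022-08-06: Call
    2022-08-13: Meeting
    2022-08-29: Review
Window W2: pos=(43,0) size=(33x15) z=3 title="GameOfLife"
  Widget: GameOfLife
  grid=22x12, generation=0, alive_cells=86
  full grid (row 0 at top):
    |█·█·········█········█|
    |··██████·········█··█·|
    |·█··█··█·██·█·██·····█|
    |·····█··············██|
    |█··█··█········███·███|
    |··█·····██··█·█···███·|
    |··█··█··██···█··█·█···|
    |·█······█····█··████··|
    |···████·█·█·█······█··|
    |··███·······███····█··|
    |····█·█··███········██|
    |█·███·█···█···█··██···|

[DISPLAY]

                     ┠─────────────────────────────
                     ┃Gen: 0                       
                     ┃··██████·········█··█·       
                     ┃·█··█··█·██·█·██·····█       
                     ┃·····█··············██       
   ┏━━━━━━━━━━━━━━━━━┃█··█··█········███·███       
   ┃ CalendarWidget  ┃··█·····██··█·█···███·       
   ┠─────────────────┃··█··█··██···█··█·█···       
   ┃     August 2022 ┃·█······█····█··████··       
   ┃Mo Tu We Th Fr Sa┃···████·█·█·█······█··       
   ┃ 1*  2  3  4  5  ┃··███·······███····█··       
   ┃ 8  9 10 11 12 13┃····█·█··███········██       
   ┃15 16 17 18 19 20┗━━━━━━━━━━━━━━━━━━━━━━━━━━━━━
   ┃22 23 24 25 26 27 28  ┃                        
   ┃29* 30 31             ┃                        
━━━┃                      ┃━━┓                     
ain┃                      ┃  ┃                     
───┃                      ┃──┨                     
log┃                      ┃.t┃                     
───┃                      ┃──┃                     
15 ┃                      ┃p.┃                     
15 ┃                      ┃er┃                     


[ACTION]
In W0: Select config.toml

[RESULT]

                     ┠─────────────────────────────
                     ┃Gen: 0                       
                     ┃··██████·········█··█·       
                     ┃·█··█··█·██·█·██·····█       
                     ┃·····█··············██       
   ┏━━━━━━━━━━━━━━━━━┃█··█··█········███·███       
   ┃ CalendarWidget  ┃··█·····██··█·█···███·       
   ┠─────────────────┃··█··█··██···█··█·█···       
   ┃     August 2022 ┃·█······█····█··████··       
   ┃Mo Tu We Th Fr Sa┃···████·█·█·█······█··       
   ┃ 1*  2  3  4  5  ┃··███·······███····█··       
   ┃ 8  9 10 11 12 13┃····█·█··███········██       
   ┃15 16 17 18 19 20┗━━━━━━━━━━━━━━━━━━━━━━━━━━━━━
   ┃22 23 24 25 26 27 28  ┃                        
   ┃29* 30 31             ┃                        
━━━┃                      ┃━━┓                     
ain┃                      ┃  ┃                     
───┃                      ┃──┨                     
log┃                      ┃.t┃                     
───┃                      ┃──┃                     
   ┃                      ┃  ┃                     
sl ┃                      ┃  ┃                     


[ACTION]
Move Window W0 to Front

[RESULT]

                     ┠─────────────────────────────
                     ┃Gen: 0                       
                     ┃··██████·········█··█·       
                     ┃·█··█··█·██·█·██·····█       
                     ┃·····█··············██       
   ┏━━━━━━━━━━━━━━━━━┃█··█··█········███·███       
   ┃ CalendarWidget  ┃··█·····██··█·█···███·       
   ┠─────────────────┃··█··█··██···█··█·█···       
   ┃     August 2022 ┃·█······█····█··████··       
   ┃Mo Tu We Th Fr Sa┃···████·█·█·█······█··       
   ┃ 1*  2  3  4  5  ┃··███·······███····█··       
   ┃ 8  9 10 11 12 13┃····█·█··███········██       
   ┃15 16 17 18 19 20┗━━━━━━━━━━━━━━━━━━━━━━━━━━━━━
   ┃22 23 24 25 26 27 28  ┃                        
   ┃29* 30 31             ┃                        
━━━━━━━━━━━━━━━━━━━━━━━━━━━━━┓                     
ainer                        ┃                     
─────────────────────────────┨                     
log │ scheduler.py │[config.t┃                     
─────────────────────────────┃                     
                             ┃                     
sl = true                    ┃                     


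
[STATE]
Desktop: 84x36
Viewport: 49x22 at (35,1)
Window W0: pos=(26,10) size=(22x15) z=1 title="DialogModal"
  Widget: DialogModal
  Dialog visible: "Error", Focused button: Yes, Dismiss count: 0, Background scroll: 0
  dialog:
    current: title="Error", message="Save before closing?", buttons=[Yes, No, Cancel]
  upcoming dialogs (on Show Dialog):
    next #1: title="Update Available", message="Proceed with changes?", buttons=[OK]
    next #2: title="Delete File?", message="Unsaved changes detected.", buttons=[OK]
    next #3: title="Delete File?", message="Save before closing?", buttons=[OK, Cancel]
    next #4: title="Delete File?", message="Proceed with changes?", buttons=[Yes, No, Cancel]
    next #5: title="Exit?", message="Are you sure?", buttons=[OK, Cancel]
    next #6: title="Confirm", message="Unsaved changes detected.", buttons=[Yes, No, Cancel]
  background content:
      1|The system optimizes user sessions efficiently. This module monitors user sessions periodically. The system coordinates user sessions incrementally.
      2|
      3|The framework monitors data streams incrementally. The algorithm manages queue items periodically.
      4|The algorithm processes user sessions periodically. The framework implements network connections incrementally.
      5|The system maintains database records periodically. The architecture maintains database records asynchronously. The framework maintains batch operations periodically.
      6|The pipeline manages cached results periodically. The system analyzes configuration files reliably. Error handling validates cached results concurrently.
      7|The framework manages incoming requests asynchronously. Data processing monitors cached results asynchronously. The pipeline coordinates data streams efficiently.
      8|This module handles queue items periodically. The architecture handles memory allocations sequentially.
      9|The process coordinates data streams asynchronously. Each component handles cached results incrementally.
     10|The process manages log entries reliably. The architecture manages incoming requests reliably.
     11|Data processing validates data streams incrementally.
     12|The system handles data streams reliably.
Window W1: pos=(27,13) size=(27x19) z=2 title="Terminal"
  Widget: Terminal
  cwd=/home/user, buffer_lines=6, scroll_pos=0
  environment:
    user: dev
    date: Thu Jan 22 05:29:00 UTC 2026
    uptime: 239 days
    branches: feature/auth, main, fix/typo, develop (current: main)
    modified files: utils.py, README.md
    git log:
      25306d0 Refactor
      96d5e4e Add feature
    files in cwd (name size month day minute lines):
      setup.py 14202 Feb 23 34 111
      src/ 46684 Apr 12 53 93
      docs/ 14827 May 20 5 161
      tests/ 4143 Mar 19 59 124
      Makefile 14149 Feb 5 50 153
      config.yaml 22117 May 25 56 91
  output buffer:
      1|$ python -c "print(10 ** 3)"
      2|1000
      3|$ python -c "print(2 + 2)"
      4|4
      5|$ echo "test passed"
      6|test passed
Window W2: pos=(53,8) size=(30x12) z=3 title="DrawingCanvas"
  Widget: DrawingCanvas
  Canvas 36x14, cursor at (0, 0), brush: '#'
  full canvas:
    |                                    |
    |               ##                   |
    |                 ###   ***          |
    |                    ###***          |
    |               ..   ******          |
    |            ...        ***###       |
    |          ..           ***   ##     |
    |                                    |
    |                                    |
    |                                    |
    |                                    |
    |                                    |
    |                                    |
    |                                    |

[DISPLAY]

                                                 
                                                 
                                                 
                                                 
                                                 
                                                 
                                                 
                  ┏━━━━━━━━━━━━━━━━━━━━━━━━━━━━┓ 
                  ┃ DrawingCanvas              ┃ 
━━━━━━━━━━━━┓     ┠────────────────────────────┨ 
odal        ┃     ┃+                           ┃ 
────────────┨     ┃               ##           ┃ 
━━━━━━━━━━━━━━━━━━┃                 ###   ***  ┃ 
al                ┃                    ###***  ┃ 
──────────────────┃               ..   ******  ┃ 
n -c "print(10 ** ┃            ...        ***##┃ 
                  ┃          ..           ***  ┃ 
n -c "print(2 + 2)┃                            ┃ 
                  ┗━━━━━━━━━━━━━━━━━━━━━━━━━━━━┛ 
"test passed"     ┃                              
ssed              ┃                              
                  ┃                              


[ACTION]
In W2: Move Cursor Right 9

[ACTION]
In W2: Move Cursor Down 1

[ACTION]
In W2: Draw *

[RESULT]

                                                 
                                                 
                                                 
                                                 
                                                 
                                                 
                                                 
                  ┏━━━━━━━━━━━━━━━━━━━━━━━━━━━━┓ 
                  ┃ DrawingCanvas              ┃ 
━━━━━━━━━━━━┓     ┠────────────────────────────┨ 
odal        ┃     ┃                            ┃ 
────────────┨     ┃         *     ##           ┃ 
━━━━━━━━━━━━━━━━━━┃                 ###   ***  ┃ 
al                ┃                    ###***  ┃ 
──────────────────┃               ..   ******  ┃ 
n -c "print(10 ** ┃            ...        ***##┃ 
                  ┃          ..           ***  ┃ 
n -c "print(2 + 2)┃                            ┃ 
                  ┗━━━━━━━━━━━━━━━━━━━━━━━━━━━━┛ 
"test passed"     ┃                              
ssed              ┃                              
                  ┃                              


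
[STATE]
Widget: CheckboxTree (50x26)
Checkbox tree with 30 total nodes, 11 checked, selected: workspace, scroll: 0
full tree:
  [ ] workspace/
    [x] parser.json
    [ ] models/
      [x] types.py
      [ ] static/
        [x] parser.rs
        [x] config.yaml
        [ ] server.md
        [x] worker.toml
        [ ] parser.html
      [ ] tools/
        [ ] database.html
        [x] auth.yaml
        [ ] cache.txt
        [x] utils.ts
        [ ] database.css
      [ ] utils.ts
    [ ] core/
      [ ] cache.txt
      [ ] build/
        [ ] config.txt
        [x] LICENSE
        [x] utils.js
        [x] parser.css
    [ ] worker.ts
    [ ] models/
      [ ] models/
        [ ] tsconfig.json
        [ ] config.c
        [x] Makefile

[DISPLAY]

>[-] workspace/                                   
   [x] parser.json                                
   [-] models/                                    
     [x] types.py                                 
     [-] static/                                  
       [x] parser.rs                              
       [x] config.yaml                            
       [ ] server.md                              
       [x] worker.toml                            
       [ ] parser.html                            
     [-] tools/                                   
       [ ] database.html                          
       [x] auth.yaml                              
       [ ] cache.txt                              
       [x] utils.ts                               
       [ ] database.css                           
     [ ] utils.ts                                 
   [-] core/                                      
     [ ] cache.txt                                
     [-] build/                                   
       [ ] config.txt                             
       [x] LICENSE                                
       [x] utils.js                               
       [x] parser.css                             
   [ ] worker.ts                                  
   [-] models/                                    


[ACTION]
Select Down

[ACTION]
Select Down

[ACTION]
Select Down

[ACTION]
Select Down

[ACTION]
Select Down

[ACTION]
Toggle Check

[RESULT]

 [-] workspace/                                   
   [x] parser.json                                
   [-] models/                                    
     [x] types.py                                 
     [-] static/                                  
>      [ ] parser.rs                              
       [x] config.yaml                            
       [ ] server.md                              
       [x] worker.toml                            
       [ ] parser.html                            
     [-] tools/                                   
       [ ] database.html                          
       [x] auth.yaml                              
       [ ] cache.txt                              
       [x] utils.ts                               
       [ ] database.css                           
     [ ] utils.ts                                 
   [-] core/                                      
     [ ] cache.txt                                
     [-] build/                                   
       [ ] config.txt                             
       [x] LICENSE                                
       [x] utils.js                               
       [x] parser.css                             
   [ ] worker.ts                                  
   [-] models/                                    


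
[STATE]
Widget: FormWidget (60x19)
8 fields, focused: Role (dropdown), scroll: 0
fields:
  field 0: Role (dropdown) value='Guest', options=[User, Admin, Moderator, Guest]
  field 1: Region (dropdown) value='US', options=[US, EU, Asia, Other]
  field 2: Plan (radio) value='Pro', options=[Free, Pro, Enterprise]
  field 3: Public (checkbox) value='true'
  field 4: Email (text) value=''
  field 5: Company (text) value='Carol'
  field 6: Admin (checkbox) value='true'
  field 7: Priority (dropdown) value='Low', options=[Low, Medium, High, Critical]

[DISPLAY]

> Role:       [Guest                                      ▼]
  Region:     [US                                         ▼]
  Plan:       ( ) Free  (●) Pro  ( ) Enterprise             
  Public:     [x]                                           
  Email:      [                                            ]
  Company:    [Carol                                       ]
  Admin:      [x]                                           
  Priority:   [Low                                        ▼]
                                                            
                                                            
                                                            
                                                            
                                                            
                                                            
                                                            
                                                            
                                                            
                                                            
                                                            


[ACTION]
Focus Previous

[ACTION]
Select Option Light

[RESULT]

  Role:       [Guest                                      ▼]
  Region:     [US                                         ▼]
  Plan:       ( ) Free  (●) Pro  ( ) Enterprise             
  Public:     [x]                                           
  Email:      [                                            ]
  Company:    [Carol                                       ]
  Admin:      [x]                                           
> Priority:   [Low                                        ▼]
                                                            
                                                            
                                                            
                                                            
                                                            
                                                            
                                                            
                                                            
                                                            
                                                            
                                                            


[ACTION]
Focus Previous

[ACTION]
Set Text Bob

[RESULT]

  Role:       [Guest                                      ▼]
  Region:     [US                                         ▼]
  Plan:       ( ) Free  (●) Pro  ( ) Enterprise             
  Public:     [x]                                           
  Email:      [                                            ]
  Company:    [Carol                                       ]
> Admin:      [x]                                           
  Priority:   [Low                                        ▼]
                                                            
                                                            
                                                            
                                                            
                                                            
                                                            
                                                            
                                                            
                                                            
                                                            
                                                            


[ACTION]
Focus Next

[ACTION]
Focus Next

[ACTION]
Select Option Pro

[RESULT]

> Role:       [Guest                                      ▼]
  Region:     [US                                         ▼]
  Plan:       ( ) Free  (●) Pro  ( ) Enterprise             
  Public:     [x]                                           
  Email:      [                                            ]
  Company:    [Carol                                       ]
  Admin:      [x]                                           
  Priority:   [Low                                        ▼]
                                                            
                                                            
                                                            
                                                            
                                                            
                                                            
                                                            
                                                            
                                                            
                                                            
                                                            


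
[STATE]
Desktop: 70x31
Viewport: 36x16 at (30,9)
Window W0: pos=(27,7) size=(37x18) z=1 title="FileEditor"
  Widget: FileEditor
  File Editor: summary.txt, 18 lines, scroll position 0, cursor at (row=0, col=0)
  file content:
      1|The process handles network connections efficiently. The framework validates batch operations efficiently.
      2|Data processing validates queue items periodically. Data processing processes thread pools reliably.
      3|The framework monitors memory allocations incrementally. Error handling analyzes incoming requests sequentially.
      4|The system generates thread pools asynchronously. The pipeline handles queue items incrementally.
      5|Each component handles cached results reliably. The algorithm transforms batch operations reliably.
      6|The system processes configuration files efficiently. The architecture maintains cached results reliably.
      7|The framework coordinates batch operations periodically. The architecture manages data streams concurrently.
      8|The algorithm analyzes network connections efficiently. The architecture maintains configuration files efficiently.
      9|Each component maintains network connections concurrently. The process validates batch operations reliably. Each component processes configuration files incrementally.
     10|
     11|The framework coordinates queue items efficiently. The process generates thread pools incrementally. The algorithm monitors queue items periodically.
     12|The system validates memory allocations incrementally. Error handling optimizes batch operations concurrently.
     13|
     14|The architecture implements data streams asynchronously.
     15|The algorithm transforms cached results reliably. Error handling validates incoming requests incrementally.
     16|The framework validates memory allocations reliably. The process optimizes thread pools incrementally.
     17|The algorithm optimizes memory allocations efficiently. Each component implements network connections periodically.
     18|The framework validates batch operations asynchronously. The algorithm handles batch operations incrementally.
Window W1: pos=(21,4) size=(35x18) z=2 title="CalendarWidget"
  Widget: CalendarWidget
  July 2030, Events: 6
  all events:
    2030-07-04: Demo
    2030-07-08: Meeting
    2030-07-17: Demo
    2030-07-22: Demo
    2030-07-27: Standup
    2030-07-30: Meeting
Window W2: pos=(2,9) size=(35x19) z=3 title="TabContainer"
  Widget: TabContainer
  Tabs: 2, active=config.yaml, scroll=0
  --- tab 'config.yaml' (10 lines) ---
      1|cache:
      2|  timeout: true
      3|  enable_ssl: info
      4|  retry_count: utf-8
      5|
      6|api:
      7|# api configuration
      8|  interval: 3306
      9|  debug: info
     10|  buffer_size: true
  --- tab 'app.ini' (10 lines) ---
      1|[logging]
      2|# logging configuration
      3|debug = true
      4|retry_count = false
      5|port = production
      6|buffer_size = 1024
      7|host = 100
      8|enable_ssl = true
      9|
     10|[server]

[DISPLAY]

━━━━━━┓  6  7            ┃───────┨  
      ┃ 13 14            ┃connec▲┃  
──────┨ 20 21            ┃eue it█┃  
      ┃ 27* 28           ┃y allo░┃  
──────┃                  ┃pools ░┃  
      ┃                  ┃d resu░┃  
      ┃                  ┃ration░┃  
      ┃                  ┃tch op░┃  
      ┃                  ┃rk con░┃  
      ┃                  ┃work c░┃  
      ┃                  ┃      ░┃  
      ┃                  ┃eue it░┃  
      ┃━━━━━━━━━━━━━━━━━━┛alloca░┃  
      ┃                         ░┃  
      ┃tecture implements data s▼┃  
      ┃━━━━━━━━━━━━━━━━━━━━━━━━━━┛  


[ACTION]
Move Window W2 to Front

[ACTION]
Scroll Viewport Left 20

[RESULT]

━━━━━━━━━━━━━━━━━━━━━━━━━━┓  6  7   
tainer                    ┃ 13 14   
──────────────────────────┨ 20 21   
.yaml]│ app.ini           ┃ 27* 28  
──────────────────────────┃         
                          ┃         
ut: true                  ┃         
e_ssl: info               ┃         
_count: utf-8             ┃         
                          ┃         
                          ┃         
onfiguration              ┃         
val: 3306                 ┃━━━━━━━━━
: info                    ┃         
r_size: true              ┃tecture i
                          ┃━━━━━━━━━


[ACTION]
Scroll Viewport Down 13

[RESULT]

ut: true                  ┃         
e_ssl: info               ┃         
_count: utf-8             ┃         
                          ┃         
                          ┃         
onfiguration              ┃         
val: 3306                 ┃━━━━━━━━━
: info                    ┃         
r_size: true              ┃tecture i
                          ┃━━━━━━━━━
                          ┃         
                          ┃         
━━━━━━━━━━━━━━━━━━━━━━━━━━┛         
                                    
                                    
                                    


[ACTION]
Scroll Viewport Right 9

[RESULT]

                 ┃                  
fo               ┃                  
tf-8             ┃                  
                 ┃                  
                 ┃                  
ion              ┃                  
                 ┃━━━━━━━━━━━━━━━━━━
                 ┃                  
rue              ┃tecture implements
                 ┃━━━━━━━━━━━━━━━━━━
                 ┃                  
                 ┃                  
━━━━━━━━━━━━━━━━━┛                  
                                    
                                    
                                    


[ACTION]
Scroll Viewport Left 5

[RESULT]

true                  ┃             
l: info               ┃             
nt: utf-8             ┃             
                      ┃             
                      ┃             
guration              ┃             
 3306                 ┃━━━━━━━━━━━━━
fo                    ┃             
ze: true              ┃tecture imple
                      ┃━━━━━━━━━━━━━
                      ┃             
                      ┃             
━━━━━━━━━━━━━━━━━━━━━━┛             
                                    
                                    
                                    


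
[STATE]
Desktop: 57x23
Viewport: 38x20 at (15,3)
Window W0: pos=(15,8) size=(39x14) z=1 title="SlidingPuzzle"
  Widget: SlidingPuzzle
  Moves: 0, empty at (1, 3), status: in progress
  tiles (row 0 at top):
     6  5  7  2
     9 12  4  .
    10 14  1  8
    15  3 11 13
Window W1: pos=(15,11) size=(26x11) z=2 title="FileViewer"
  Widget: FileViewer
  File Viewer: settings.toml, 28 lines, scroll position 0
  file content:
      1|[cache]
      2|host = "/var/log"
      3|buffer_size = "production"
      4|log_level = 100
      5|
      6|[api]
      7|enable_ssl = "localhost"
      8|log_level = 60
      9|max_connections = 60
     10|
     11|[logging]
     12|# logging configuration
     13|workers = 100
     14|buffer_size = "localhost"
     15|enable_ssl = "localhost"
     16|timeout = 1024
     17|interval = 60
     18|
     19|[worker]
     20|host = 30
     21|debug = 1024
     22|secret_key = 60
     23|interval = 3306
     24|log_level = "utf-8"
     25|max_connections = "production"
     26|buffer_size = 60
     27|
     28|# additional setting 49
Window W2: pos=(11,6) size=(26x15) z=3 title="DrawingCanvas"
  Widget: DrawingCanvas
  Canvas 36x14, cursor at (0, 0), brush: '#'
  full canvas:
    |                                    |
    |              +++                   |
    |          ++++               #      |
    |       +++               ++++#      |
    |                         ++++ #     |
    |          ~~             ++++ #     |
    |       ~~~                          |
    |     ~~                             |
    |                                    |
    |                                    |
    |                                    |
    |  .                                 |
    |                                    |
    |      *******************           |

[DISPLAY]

                                      
                                      
                                      
━━━━━━━━━━━━━━━━━━━━━┓                
awingCanvas          ┃                
─────────────────────┨━━━━━━━━━━━━━━━━
                     ┃                
           +++       ┃────────────────
       ++++          ┃━━━┓            
    +++              ┃   ┃            
                     ┃───┨            
       ~~            ┃  ▲┃            
    ~~~              ┃  █┃            
  ~~                 ┃ti░┃            
                     ┃  ░┃            
                     ┃  ░┃            
                     ┃  ░┃            
━━━━━━━━━━━━━━━━━━━━━┛st▼┃            
┗━━━━━━━━━━━━━━━━━━━━━━━━┛━━━━━━━━━━━━
                                      


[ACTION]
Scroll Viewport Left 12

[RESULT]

                                      
                                      
                                      
        ┏━━━━━━━━━━━━━━━━━━━━━━━━┓    
        ┃ DrawingCanvas          ┃    
        ┠────────────────────────┨━━━━
        ┃+                       ┃    
        ┃              +++       ┃────
        ┃          ++++          ┃━━━┓
        ┃       +++              ┃   ┃
        ┃                        ┃───┨
        ┃          ~~            ┃  ▲┃
        ┃       ~~~              ┃  █┃
        ┃     ~~                 ┃ti░┃
        ┃                        ┃  ░┃
        ┃                        ┃  ░┃
        ┃                        ┃  ░┃
        ┗━━━━━━━━━━━━━━━━━━━━━━━━┛st▼┃
            ┗━━━━━━━━━━━━━━━━━━━━━━━━┛
                                      


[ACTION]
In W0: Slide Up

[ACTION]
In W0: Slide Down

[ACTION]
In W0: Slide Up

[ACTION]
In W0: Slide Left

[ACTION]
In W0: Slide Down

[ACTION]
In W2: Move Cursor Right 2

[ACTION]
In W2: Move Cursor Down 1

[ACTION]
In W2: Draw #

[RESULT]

                                      
                                      
                                      
        ┏━━━━━━━━━━━━━━━━━━━━━━━━┓    
        ┃ DrawingCanvas          ┃    
        ┠────────────────────────┨━━━━
        ┃                        ┃    
        ┃  #           +++       ┃────
        ┃          ++++          ┃━━━┓
        ┃       +++              ┃   ┃
        ┃                        ┃───┨
        ┃          ~~            ┃  ▲┃
        ┃       ~~~              ┃  █┃
        ┃     ~~                 ┃ti░┃
        ┃                        ┃  ░┃
        ┃                        ┃  ░┃
        ┃                        ┃  ░┃
        ┗━━━━━━━━━━━━━━━━━━━━━━━━┛st▼┃
            ┗━━━━━━━━━━━━━━━━━━━━━━━━┛
                                      


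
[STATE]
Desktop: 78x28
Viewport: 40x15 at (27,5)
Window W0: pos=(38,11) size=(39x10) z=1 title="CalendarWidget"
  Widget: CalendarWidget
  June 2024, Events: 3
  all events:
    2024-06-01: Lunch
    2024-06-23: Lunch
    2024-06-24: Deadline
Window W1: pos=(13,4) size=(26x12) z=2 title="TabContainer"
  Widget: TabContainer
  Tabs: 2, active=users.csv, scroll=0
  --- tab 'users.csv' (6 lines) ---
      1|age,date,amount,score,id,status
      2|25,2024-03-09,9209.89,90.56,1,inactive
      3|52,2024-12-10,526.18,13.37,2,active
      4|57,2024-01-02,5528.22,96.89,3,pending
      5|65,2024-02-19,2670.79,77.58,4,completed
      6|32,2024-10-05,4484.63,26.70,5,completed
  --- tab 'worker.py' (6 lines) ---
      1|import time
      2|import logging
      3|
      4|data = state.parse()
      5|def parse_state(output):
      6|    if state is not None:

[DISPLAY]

           ┃                            
───────────┨                            
worker.py  ┃                            
───────────┃                            
nt,score,id┃                            
,9209.89,90┃                            
,526.18,13.┃━━━━━━━━━━━━━━━━━━━━━━━━━━━━
,5528.22,96┃ CalendarWidget             
,2670.79,77┃────────────────────────────
,4484.63,26┃              June 2024     
━━━━━━━━━━━┛Mo Tu We Th Fr Sa Su        
           ┃                1*  2       
           ┃ 3  4  5  6  7  8  9        
           ┃10 11 12 13 14 15 16        
           ┃17 18 19 20 21 22 23*       


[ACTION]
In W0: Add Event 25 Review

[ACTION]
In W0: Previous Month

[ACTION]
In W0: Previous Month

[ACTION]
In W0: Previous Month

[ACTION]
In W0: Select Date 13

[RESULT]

           ┃                            
───────────┨                            
worker.py  ┃                            
───────────┃                            
nt,score,id┃                            
,9209.89,90┃                            
,526.18,13.┃━━━━━━━━━━━━━━━━━━━━━━━━━━━━
,5528.22,96┃ CalendarWidget             
,2670.79,77┃────────────────────────────
,4484.63,26┃              March 2024    
━━━━━━━━━━━┛Mo Tu We Th Fr Sa Su        
           ┃             1  2  3        
           ┃ 4  5  6  7  8  9 10        
           ┃11 12 [13] 14 15 16 17      
           ┃18 19 20 21 22 23 24        


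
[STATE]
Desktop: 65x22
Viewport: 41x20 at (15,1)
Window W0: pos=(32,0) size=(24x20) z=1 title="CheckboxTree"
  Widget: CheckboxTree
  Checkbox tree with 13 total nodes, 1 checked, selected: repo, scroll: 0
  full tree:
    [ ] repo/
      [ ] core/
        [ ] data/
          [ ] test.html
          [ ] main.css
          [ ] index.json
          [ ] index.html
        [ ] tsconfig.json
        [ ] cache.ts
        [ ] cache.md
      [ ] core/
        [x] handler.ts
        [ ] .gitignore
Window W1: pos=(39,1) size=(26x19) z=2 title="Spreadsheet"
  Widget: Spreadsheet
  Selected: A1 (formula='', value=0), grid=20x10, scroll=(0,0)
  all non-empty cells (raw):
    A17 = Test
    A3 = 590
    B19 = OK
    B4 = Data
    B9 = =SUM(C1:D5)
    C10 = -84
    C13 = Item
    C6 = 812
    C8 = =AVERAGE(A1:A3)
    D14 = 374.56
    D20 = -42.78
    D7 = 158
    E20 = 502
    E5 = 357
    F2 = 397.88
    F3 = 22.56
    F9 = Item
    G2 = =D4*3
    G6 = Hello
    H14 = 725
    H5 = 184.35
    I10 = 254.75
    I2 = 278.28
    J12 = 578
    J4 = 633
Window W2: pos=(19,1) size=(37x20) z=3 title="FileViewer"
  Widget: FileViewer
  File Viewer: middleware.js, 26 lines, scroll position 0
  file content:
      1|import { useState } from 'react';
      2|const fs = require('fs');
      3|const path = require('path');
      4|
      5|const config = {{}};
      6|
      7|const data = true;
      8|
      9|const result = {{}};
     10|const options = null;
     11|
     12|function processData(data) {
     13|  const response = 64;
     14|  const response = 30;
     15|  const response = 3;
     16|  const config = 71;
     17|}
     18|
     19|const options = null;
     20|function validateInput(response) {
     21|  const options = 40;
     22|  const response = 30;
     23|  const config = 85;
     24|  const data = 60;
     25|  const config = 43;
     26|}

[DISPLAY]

    ┏━━━━━━━━━━━━━━━━━━━━━━━━━━━━━━━━━━━┓
    ┃ FileViewer                        ┃
    ┠───────────────────────────────────┨
    ┃import { useState } from 'react'; ▲┃
    ┃const fs = require('fs');         █┃
    ┃const path = require('path');     ░┃
    ┃                                  ░┃
    ┃const config = {{}};              ░┃
    ┃                                  ░┃
    ┃const data = true;                ░┃
    ┃                                  ░┃
    ┃const result = {{}};              ░┃
    ┃const options = null;             ░┃
    ┃                                  ░┃
    ┃function processData(data) {      ░┃
    ┃  const response = 64;            ░┃
    ┃  const response = 30;            ░┃
    ┃  const response = 3;             ░┃
    ┃  const config = 71;              ▼┃
    ┗━━━━━━━━━━━━━━━━━━━━━━━━━━━━━━━━━━━┛


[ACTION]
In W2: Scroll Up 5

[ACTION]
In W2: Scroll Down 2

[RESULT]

    ┏━━━━━━━━━━━━━━━━━━━━━━━━━━━━━━━━━━━┓
    ┃ FileViewer                        ┃
    ┠───────────────────────────────────┨
    ┃const path = require('path');     ▲┃
    ┃                                  ░┃
    ┃const config = {{}};              ░┃
    ┃                                  █┃
    ┃const data = true;                ░┃
    ┃                                  ░┃
    ┃const result = {{}};              ░┃
    ┃const options = null;             ░┃
    ┃                                  ░┃
    ┃function processData(data) {      ░┃
    ┃  const response = 64;            ░┃
    ┃  const response = 30;            ░┃
    ┃  const response = 3;             ░┃
    ┃  const config = 71;              ░┃
    ┃}                                 ░┃
    ┃                                  ▼┃
    ┗━━━━━━━━━━━━━━━━━━━━━━━━━━━━━━━━━━━┛


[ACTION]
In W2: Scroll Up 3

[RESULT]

    ┏━━━━━━━━━━━━━━━━━━━━━━━━━━━━━━━━━━━┓
    ┃ FileViewer                        ┃
    ┠───────────────────────────────────┨
    ┃import { useState } from 'react'; ▲┃
    ┃const fs = require('fs');         █┃
    ┃const path = require('path');     ░┃
    ┃                                  ░┃
    ┃const config = {{}};              ░┃
    ┃                                  ░┃
    ┃const data = true;                ░┃
    ┃                                  ░┃
    ┃const result = {{}};              ░┃
    ┃const options = null;             ░┃
    ┃                                  ░┃
    ┃function processData(data) {      ░┃
    ┃  const response = 64;            ░┃
    ┃  const response = 30;            ░┃
    ┃  const response = 3;             ░┃
    ┃  const config = 71;              ▼┃
    ┗━━━━━━━━━━━━━━━━━━━━━━━━━━━━━━━━━━━┛


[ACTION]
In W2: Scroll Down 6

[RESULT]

    ┏━━━━━━━━━━━━━━━━━━━━━━━━━━━━━━━━━━━┓
    ┃ FileViewer                        ┃
    ┠───────────────────────────────────┨
    ┃const data = true;                ▲┃
    ┃                                  ░┃
    ┃const result = {{}};              ░┃
    ┃const options = null;             ░┃
    ┃                                  ░┃
    ┃function processData(data) {      ░┃
    ┃  const response = 64;            ░┃
    ┃  const response = 30;            ░┃
    ┃  const response = 3;             ░┃
    ┃  const config = 71;              █┃
    ┃}                                 ░┃
    ┃                                  ░┃
    ┃const options = null;             ░┃
    ┃function validateInput(response) {░┃
    ┃  const options = 40;             ░┃
    ┃  const response = 30;            ▼┃
    ┗━━━━━━━━━━━━━━━━━━━━━━━━━━━━━━━━━━━┛


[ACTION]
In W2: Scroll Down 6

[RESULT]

    ┏━━━━━━━━━━━━━━━━━━━━━━━━━━━━━━━━━━━┓
    ┃ FileViewer                        ┃
    ┠───────────────────────────────────┨
    ┃                                  ▲┃
    ┃function processData(data) {      ░┃
    ┃  const response = 64;            ░┃
    ┃  const response = 30;            ░┃
    ┃  const response = 3;             ░┃
    ┃  const config = 71;              ░┃
    ┃}                                 ░┃
    ┃                                  ░┃
    ┃const options = null;             ░┃
    ┃function validateInput(response) {░┃
    ┃  const options = 40;             ░┃
    ┃  const response = 30;            ░┃
    ┃  const config = 85;              ░┃
    ┃  const data = 60;                ░┃
    ┃  const config = 43;              █┃
    ┃}                                 ▼┃
    ┗━━━━━━━━━━━━━━━━━━━━━━━━━━━━━━━━━━━┛
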